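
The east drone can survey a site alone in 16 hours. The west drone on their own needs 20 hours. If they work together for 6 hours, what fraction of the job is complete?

Combined rate: 1/16 + 1/20 = (5 + 4)/80 = 9/80 per hour.
In 6 hours they complete 6·9/80 = 27/40 of the job.

27/40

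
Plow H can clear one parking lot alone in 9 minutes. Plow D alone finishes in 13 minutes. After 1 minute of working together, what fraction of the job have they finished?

22/117

Combined rate: 1/9 + 1/13 = (13 + 9)/117 = 22/117 per minute.
In 1 minute they complete 1·22/117 = 22/117 of the job.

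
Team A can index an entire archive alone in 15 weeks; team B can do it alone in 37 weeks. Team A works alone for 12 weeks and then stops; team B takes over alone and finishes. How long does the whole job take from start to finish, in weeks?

97/5 weeks

In 12 weeks team A does 12/15 = 4/5 of the job, leaving 1/5.
Team B works at 1/37 per week, so finishing takes 1/5 ÷ 1/37 = 37/5 weeks.
Total time = 12 + 37/5 = 97/5 weeks.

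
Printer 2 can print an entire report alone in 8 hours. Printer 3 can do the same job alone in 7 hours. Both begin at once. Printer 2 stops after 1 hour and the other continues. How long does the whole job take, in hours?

In the first 1 hour the combined rate is 15/56, so 15/56 of the job is done, leaving 41/56.
After printer 2 leaves the rate is 1/7 per hour; the remaining 41/56 takes 41/8 hours.
Total = 1 + 41/8 = 49/8 hours.

49/8 hours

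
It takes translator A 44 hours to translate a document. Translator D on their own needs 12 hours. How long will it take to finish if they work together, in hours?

66/7 hours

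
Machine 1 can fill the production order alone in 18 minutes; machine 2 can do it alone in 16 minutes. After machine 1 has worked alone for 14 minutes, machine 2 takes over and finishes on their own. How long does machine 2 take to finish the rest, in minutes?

In 14 minutes machine 1 does 14/18 = 7/9 of the job, leaving 2/9.
Machine 2 works at 1/16 per minute, so finishing takes 2/9 ÷ 1/16 = 32/9 minutes.

32/9 minutes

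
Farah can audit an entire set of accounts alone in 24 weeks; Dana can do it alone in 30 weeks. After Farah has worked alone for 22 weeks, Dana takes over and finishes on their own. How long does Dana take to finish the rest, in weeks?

5/2 weeks

In 22 weeks Farah does 22/24 = 11/12 of the job, leaving 1/12.
Dana works at 1/30 per week, so finishing takes 1/12 ÷ 1/30 = 5/2 weeks.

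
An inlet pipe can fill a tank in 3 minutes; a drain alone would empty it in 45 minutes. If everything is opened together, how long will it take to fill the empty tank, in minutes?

Net rate = 1/3 − 1/45 = (15 − 1)/45 = 14/45 per minute.
Filling time = 1 ÷ (14/45) = 45/14 minutes.

45/14 minutes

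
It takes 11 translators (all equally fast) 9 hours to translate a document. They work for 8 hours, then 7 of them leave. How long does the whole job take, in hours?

43/4 hours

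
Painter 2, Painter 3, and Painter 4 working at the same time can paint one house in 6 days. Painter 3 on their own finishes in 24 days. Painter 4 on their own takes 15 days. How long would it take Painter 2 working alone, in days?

Combined rate is 1/6 per day.
Known contribution: 1/24 + 1/15 = (5 + 8)/120 = 13/120 per day.
So Painter 2's rate is 1/6 − 13/120 = 7/120, meaning 120/7 days alone.

120/7 days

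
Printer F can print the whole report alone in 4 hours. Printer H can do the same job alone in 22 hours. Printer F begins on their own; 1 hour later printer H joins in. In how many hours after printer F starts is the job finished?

46/13 hours

In the first 1 hour printer F alone does 1/4 of the job, leaving 3/4.
Once everyone is working, combined rate: 1/4 + 1/22 = (11 + 2)/44 = 13/44 per hour.
Remaining 3/4 at 13/44 per hour takes 33/13 hours.
Total from the start = 1 + 33/13 = 46/13 hours.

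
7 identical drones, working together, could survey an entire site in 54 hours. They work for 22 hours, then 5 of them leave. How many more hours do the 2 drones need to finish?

One drone does 1/378 of the job per hour.
After 22 hours with 7 drones, 11/27 is done (16/27 left).
With 2 drones the rate is 2/378 = 1/189, so the rest takes 16/27 ÷ 1/189 = 112 hours.

112 hours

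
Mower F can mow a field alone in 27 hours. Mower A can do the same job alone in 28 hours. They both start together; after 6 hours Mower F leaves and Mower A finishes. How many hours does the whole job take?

In the first 6 hours the combined rate is 55/756, so 55/126 of the job is done, leaving 71/126.
After Mower F leaves the rate is 1/28 per hour; the remaining 71/126 takes 142/9 hours.
Total = 6 + 142/9 = 196/9 hours.

196/9 hours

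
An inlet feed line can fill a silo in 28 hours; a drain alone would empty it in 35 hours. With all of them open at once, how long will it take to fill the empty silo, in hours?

140 hours

Net rate = 1/28 − 1/35 = (5 − 4)/140 = 1/140 per hour.
Filling time = 1 ÷ (1/140) = 140 hours.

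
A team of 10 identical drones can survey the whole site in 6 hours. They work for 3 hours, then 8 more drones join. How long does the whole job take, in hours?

One drone does 1/60 of the job per hour.
After 3 hours with 10 drones, 1/2 is done (1/2 left).
With 18 drones the rate is 18/60 = 3/10, so the rest takes 1/2 ÷ 3/10 = 5/3 hours.
Total = 3 + 5/3 = 14/3 hours.

14/3 hours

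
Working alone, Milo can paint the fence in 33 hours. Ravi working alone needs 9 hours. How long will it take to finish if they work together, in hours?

Combined rate: 1/33 + 1/9 = (3 + 11)/99 = 14/99 per hour.
Time = 1 ÷ (14/99) = 99/14 hours.

99/14 hours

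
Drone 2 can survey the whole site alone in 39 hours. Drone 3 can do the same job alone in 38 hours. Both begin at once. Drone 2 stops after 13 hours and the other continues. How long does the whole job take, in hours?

76/3 hours

In the first 13 hours the combined rate is 77/1482, so 77/114 of the job is done, leaving 37/114.
After Drone 2 leaves the rate is 1/38 per hour; the remaining 37/114 takes 37/3 hours.
Total = 13 + 37/3 = 76/3 hours.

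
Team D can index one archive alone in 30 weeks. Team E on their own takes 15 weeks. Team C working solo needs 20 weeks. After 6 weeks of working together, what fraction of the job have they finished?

9/10

Combined rate: 1/30 + 1/15 + 1/20 = (2 + 4 + 3)/60 = 9/60 = 3/20 per week.
In 6 weeks they complete 6·3/20 = 9/10 of the job.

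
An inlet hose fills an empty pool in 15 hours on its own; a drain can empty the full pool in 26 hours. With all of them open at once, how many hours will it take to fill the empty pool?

Net rate = 1/15 − 1/26 = (26 − 15)/390 = 11/390 per hour.
Filling time = 1 ÷ (11/390) = 390/11 hours.

390/11 hours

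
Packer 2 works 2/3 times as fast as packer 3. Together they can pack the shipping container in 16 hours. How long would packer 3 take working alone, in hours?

80/3 hours

Let packer 3's rate be r; then packer 2's rate is (2/3)r, so together (2/3 + 1)r = (5/3)r = 1/16.
Thus r = 3/80 per hour.
Packer 3 alone: 80/3 hours; packer 2 alone: 40 hours.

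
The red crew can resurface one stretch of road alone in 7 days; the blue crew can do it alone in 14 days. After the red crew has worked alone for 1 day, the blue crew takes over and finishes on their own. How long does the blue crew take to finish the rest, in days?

12 days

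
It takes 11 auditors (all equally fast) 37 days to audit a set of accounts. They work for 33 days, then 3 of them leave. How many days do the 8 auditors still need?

11/2 days

One auditor does 1/407 of the job per day.
After 33 days with 11 auditors, 33/37 is done (4/37 left).
With 8 auditors the rate is 8/407, so the rest takes 4/37 ÷ 8/407 = 11/2 days.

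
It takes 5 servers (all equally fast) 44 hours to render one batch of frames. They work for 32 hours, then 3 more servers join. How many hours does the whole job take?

79/2 hours

One server does 1/220 of the job per hour.
After 32 hours with 5 servers, 8/11 is done (3/11 left).
With 8 servers the rate is 8/220 = 2/55, so the rest takes 3/11 ÷ 2/55 = 15/2 hours.
Total = 32 + 15/2 = 79/2 hours.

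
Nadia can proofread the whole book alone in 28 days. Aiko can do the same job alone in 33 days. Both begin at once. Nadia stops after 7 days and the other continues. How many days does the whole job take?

99/4 days

In the first 7 days the combined rate is 61/924, so 61/132 of the job is done, leaving 71/132.
After Nadia leaves the rate is 1/33 per day; the remaining 71/132 takes 71/4 days.
Total = 7 + 71/4 = 99/4 days.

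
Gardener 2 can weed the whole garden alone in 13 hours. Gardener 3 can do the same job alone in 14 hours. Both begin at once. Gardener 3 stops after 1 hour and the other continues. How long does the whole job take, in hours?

169/14 hours

In the first 1 hour the combined rate is 27/182, so 27/182 of the job is done, leaving 155/182.
After gardener 3 leaves the rate is 1/13 per hour; the remaining 155/182 takes 155/14 hours.
Total = 1 + 155/14 = 169/14 hours.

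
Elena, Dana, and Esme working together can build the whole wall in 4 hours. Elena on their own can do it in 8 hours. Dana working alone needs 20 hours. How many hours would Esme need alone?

Combined rate is 1/4 per hour.
Known contribution: 1/8 + 1/20 = (5 + 2)/40 = 7/40 per hour.
So Esme's rate is 1/4 − 7/40 = 3/40, meaning 40/3 hours alone.

40/3 hours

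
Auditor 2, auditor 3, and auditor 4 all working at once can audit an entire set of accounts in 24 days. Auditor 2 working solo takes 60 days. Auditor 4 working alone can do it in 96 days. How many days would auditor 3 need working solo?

480/7 days

Combined rate is 1/24 per day.
Known contribution: 1/60 + 1/96 = (8 + 5)/480 = 13/480 per day.
So auditor 3's rate is 1/24 − 13/480 = 7/480, meaning 480/7 days alone.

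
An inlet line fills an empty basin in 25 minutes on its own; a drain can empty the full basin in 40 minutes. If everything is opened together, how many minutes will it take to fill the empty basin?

200/3 minutes

Net rate = 1/25 − 1/40 = (8 − 5)/200 = 3/200 per minute.
Filling time = 1 ÷ (3/200) = 200/3 minutes.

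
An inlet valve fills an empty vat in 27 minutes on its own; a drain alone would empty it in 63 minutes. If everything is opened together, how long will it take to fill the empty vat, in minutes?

189/4 minutes

Net rate = 1/27 − 1/63 = (7 − 3)/189 = 4/189 per minute.
Filling time = 1 ÷ (4/189) = 189/4 minutes.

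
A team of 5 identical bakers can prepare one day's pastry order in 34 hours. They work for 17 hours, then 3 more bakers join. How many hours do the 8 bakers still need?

85/8 hours

One baker does 1/170 of the job per hour.
After 17 hours with 5 bakers, 1/2 is done (1/2 left).
With 8 bakers the rate is 8/170 = 4/85, so the rest takes 1/2 ÷ 4/85 = 85/8 hours.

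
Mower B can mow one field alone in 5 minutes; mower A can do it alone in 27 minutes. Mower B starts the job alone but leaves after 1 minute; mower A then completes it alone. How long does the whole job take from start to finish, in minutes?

113/5 minutes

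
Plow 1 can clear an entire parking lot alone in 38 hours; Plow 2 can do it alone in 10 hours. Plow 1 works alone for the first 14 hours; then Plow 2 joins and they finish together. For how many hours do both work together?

5 hours

In 14 hours Plow 1 does 14/38 = 7/19 of the job, leaving 12/19.
Plow 1 and Plow 2 together work at 12/95 per hour, so finishing takes 12/19 ÷ 12/95 = 5 hours.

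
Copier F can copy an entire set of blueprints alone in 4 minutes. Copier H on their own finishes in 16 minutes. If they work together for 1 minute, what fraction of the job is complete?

5/16

Combined rate: 1/4 + 1/16 = (4 + 1)/16 = 5/16 per minute.
In 1 minute they complete 1·5/16 = 5/16 of the job.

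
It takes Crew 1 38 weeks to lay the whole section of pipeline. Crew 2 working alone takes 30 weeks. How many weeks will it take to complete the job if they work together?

285/17 weeks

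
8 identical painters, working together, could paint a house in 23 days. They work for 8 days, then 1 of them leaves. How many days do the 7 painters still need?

One painter does 1/184 of the job per day.
After 8 days with 8 painters, 8/23 is done (15/23 left).
With 7 painters the rate is 7/184, so the rest takes 15/23 ÷ 7/184 = 120/7 days.

120/7 days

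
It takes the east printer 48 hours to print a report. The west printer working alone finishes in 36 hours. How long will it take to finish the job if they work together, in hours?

With two workers the combined time is the product over the sum: 48·36/(48+36) = 1728/84 = 144/7 hours.

144/7 hours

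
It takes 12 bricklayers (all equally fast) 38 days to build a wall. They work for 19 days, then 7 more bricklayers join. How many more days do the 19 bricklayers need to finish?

One bricklayer does 1/456 of the job per day.
After 19 days with 12 bricklayers, 1/2 is done (1/2 left).
With 19 bricklayers the rate is 19/456 = 1/24, so the rest takes 1/2 ÷ 1/24 = 12 days.

12 days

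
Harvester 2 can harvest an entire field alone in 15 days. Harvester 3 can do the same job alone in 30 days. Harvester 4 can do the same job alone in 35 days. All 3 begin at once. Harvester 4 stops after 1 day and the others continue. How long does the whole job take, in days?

68/7 days

In the first 1 day the combined rate is 9/70, so 9/70 of the job is done, leaving 61/70.
After harvester 4 leaves the rate is 1/10 per day; the remaining 61/70 takes 61/7 days.
Total = 1 + 61/7 = 68/7 days.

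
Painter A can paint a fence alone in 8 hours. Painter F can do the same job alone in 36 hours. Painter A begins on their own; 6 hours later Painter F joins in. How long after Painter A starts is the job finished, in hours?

84/11 hours

In the first 6 hours Painter A alone does 6/8 = 3/4 of the job, leaving 1/4.
Once everyone is working, combined rate: 1/8 + 1/36 = (9 + 2)/72 = 11/72 per hour.
Remaining 1/4 at 11/72 per hour takes 18/11 hours.
Total from the start = 6 + 18/11 = 84/11 hours.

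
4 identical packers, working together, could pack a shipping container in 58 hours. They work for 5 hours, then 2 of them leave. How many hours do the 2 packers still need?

One packer does 1/232 of the job per hour.
After 5 hours with 4 packers, 5/58 is done (53/58 left).
With 2 packers the rate is 2/232 = 1/116, so the rest takes 53/58 ÷ 1/116 = 106 hours.

106 hours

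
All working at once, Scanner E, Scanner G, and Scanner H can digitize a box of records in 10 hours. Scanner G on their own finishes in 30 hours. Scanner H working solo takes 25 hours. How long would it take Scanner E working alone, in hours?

Combined rate is 1/10 per hour.
Known contribution: 1/30 + 1/25 = (5 + 6)/150 = 11/150 per hour.
So Scanner E's rate is 1/10 − 11/150 = 2/75, meaning 75/2 hours alone.

75/2 hours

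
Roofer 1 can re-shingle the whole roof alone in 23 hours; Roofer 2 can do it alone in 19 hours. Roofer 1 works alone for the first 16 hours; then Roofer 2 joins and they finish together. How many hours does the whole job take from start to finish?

In 16 hours Roofer 1 does 16/23 of the job, leaving 7/23.
Roofer 1 and Roofer 2 together work at 42/437 per hour, so finishing takes 7/23 ÷ 42/437 = 19/6 hours.
Total time = 16 + 19/6 = 115/6 hours.

115/6 hours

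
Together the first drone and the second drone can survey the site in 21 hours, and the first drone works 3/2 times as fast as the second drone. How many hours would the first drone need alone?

Let the second drone's rate be r; then the first drone's rate is (3/2)r, so together (3/2 + 1)r = (5/2)r = 1/21.
Thus r = 2/105 per hour.
The second drone alone: 105/2 hours; the first drone alone: 35 hours.

35 hours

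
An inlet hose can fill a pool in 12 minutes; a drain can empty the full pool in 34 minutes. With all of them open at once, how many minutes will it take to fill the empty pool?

204/11 minutes

Net rate = 1/12 − 1/34 = (17 − 6)/204 = 11/204 per minute.
Filling time = 1 ÷ (11/204) = 204/11 minutes.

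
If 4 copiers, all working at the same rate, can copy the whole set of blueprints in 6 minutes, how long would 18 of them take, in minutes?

4/3 minutes

Total work is 4·6 = 24 copier-minutes.
With 18 copiers: 24/18 = 4/3 minutes.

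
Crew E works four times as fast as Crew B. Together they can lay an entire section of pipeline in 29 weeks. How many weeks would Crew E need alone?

Let Crew B's rate be r; then Crew E's rate is 4r, so together (4 + 1)r = 5r = 1/29.
Thus r = 1/145 per week.
Crew B alone: 145 weeks; Crew E alone: 145/4 weeks.

145/4 weeks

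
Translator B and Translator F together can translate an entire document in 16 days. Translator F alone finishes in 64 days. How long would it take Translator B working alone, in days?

Combined rate is 1/16 per day.
Known contribution: 1/64 per day.
So Translator B's rate is 1/16 − 1/64 = 3/64, meaning 64/3 days alone.

64/3 days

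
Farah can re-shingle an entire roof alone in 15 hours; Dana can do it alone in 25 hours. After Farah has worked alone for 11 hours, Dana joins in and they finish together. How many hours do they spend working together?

In 11 hours Farah does 11/15 of the job, leaving 4/15.
Farah and Dana together work at 8/75 per hour, so finishing takes 4/15 ÷ 8/75 = 5/2 hours.

5/2 hours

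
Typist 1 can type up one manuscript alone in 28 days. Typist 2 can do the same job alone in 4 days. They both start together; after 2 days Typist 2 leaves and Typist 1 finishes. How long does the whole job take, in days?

14 days

In the first 2 days the combined rate is 2/7, so 4/7 of the job is done, leaving 3/7.
After Typist 2 leaves the rate is 1/28 per day; the remaining 3/7 takes 12 days.
Total = 2 + 12 = 14 days.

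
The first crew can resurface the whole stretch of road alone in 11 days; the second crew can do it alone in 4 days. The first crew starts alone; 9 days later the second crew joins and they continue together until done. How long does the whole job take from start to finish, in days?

In 9 days the first crew does 9/11 of the job, leaving 2/11.
The first crew and the second crew together work at 15/44 per day, so finishing takes 2/11 ÷ 15/44 = 8/15 days.
Total time = 9 + 8/15 = 143/15 days.

143/15 days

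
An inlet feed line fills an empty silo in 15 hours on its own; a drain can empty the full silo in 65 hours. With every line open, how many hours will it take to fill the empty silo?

Net rate = 1/15 − 1/65 = (13 − 3)/195 = 10/195 = 2/39 per hour.
Filling time = 1 ÷ (2/39) = 39/2 hours.

39/2 hours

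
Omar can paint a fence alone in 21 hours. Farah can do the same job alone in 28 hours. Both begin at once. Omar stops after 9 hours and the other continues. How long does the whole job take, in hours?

16 hours

In the first 9 hours the combined rate is 1/12, so 3/4 of the job is done, leaving 1/4.
After Omar leaves the rate is 1/28 per hour; the remaining 1/4 takes 7 hours.
Total = 9 + 7 = 16 hours.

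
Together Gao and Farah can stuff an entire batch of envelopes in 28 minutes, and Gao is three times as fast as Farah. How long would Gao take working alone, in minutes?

112/3 minutes

Let Farah's rate be r; then Gao's rate is 3r, so together (3 + 1)r = 4r = 1/28.
Thus r = 1/112 per minute.
Farah alone: 112 minutes; Gao alone: 112/3 minutes.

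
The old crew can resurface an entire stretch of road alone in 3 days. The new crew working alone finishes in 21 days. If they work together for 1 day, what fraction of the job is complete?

8/21

Combined rate: 1/3 + 1/21 = (7 + 1)/21 = 8/21 per day.
In 1 day they complete 1·8/21 = 8/21 of the job.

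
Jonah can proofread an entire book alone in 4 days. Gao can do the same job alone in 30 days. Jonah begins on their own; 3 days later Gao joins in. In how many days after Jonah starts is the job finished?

In the first 3 days Jonah alone does 3/4 of the job, leaving 1/4.
Once everyone is working, combined rate: 1/4 + 1/30 = (15 + 2)/60 = 17/60 per day.
Remaining 1/4 at 17/60 per day takes 15/17 days.
Total from the start = 3 + 15/17 = 66/17 days.

66/17 days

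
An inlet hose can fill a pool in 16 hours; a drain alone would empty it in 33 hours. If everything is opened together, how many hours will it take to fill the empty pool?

528/17 hours

Net rate = 1/16 − 1/33 = (33 − 16)/528 = 17/528 per hour.
Filling time = 1 ÷ (17/528) = 528/17 hours.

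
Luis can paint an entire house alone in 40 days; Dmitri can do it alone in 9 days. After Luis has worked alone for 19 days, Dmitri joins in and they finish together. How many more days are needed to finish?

27/7 days

In 19 days Luis does 19/40 of the job, leaving 21/40.
Luis and Dmitri together work at 49/360 per day, so finishing takes 21/40 ÷ 49/360 = 27/7 days.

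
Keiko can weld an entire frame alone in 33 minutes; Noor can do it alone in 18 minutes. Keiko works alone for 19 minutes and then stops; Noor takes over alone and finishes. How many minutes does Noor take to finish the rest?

84/11 minutes

In 19 minutes Keiko does 19/33 of the job, leaving 14/33.
Noor works at 1/18 per minute, so finishing takes 14/33 ÷ 1/18 = 84/11 minutes.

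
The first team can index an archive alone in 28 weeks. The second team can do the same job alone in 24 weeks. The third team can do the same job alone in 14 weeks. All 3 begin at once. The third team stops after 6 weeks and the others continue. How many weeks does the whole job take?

In the first 6 weeks the combined rate is 25/168, so 25/28 of the job is done, leaving 3/28.
After the third team leaves the rate is 13/168 per week; the remaining 3/28 takes 18/13 weeks.
Total = 6 + 18/13 = 96/13 weeks.

96/13 weeks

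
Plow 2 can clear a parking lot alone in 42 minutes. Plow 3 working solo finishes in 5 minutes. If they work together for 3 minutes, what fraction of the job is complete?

Combined rate: 1/42 + 1/5 = (5 + 42)/210 = 47/210 per minute.
In 3 minutes they complete 3·47/210 = 47/70 of the job.

47/70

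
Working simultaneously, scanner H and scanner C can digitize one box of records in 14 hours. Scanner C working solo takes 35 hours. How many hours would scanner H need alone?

70/3 hours

Combined rate is 1/14 per hour.
Known contribution: 1/35 per hour.
So scanner H's rate is 1/14 − 1/35 = 3/70, meaning 70/3 hours alone.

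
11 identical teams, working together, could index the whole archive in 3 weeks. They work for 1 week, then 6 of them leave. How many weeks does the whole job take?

One team does 1/33 of the job per week.
After 1 week with 11 teams, 1/3 is done (2/3 left).
With 5 teams the rate is 5/33, so the rest takes 2/3 ÷ 5/33 = 22/5 weeks.
Total = 1 + 22/5 = 27/5 weeks.

27/5 weeks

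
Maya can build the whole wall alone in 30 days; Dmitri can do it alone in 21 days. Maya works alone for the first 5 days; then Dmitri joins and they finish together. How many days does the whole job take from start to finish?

260/17 days

In 5 days Maya does 5/30 = 1/6 of the job, leaving 5/6.
Maya and Dmitri together work at 17/210 per day, so finishing takes 5/6 ÷ 17/210 = 175/17 days.
Total time = 5 + 175/17 = 260/17 days.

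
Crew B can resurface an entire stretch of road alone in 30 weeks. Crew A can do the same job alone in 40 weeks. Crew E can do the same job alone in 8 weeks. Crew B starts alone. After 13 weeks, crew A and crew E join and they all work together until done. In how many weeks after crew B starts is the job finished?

177/11 weeks

In the first 13 weeks crew B alone does 13/30 of the job, leaving 17/30.
Once everyone is working, combined rate: 1/30 + 1/40 + 1/8 = (4 + 3 + 15)/120 = 22/120 = 11/60 per week.
Remaining 17/30 at 11/60 per week takes 34/11 weeks.
Total from the start = 13 + 34/11 = 177/11 weeks.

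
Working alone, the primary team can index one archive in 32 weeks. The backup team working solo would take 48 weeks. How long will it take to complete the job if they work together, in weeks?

96/5 weeks

With two workers the combined time is the product over the sum: 32·48/(32+48) = 1536/80 = 96/5 weeks.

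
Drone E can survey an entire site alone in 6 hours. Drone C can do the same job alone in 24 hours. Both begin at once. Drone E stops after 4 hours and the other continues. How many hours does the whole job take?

8 hours

In the first 4 hours the combined rate is 5/24, so 5/6 of the job is done, leaving 1/6.
After drone E leaves the rate is 1/24 per hour; the remaining 1/6 takes 4 hours.
Total = 4 + 4 = 8 hours.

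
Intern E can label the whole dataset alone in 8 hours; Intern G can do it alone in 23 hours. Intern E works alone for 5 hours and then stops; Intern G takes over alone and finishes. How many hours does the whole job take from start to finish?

109/8 hours

In 5 hours Intern E does 5/8 of the job, leaving 3/8.
Intern G works at 1/23 per hour, so finishing takes 3/8 ÷ 1/23 = 69/8 hours.
Total time = 5 + 69/8 = 109/8 hours.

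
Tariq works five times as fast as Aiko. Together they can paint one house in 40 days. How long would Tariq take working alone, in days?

48 days

Let Aiko's rate be r; then Tariq's rate is 5r, so together (5 + 1)r = 6r = 1/40.
Thus r = 1/240 per day.
Aiko alone: 240 days; Tariq alone: 48 days.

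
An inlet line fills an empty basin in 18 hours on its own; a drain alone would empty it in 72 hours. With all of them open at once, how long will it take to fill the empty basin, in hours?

24 hours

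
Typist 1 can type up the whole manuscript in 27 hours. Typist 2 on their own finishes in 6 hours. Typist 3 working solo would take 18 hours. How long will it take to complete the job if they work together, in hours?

27/7 hours

Combined rate: 1/27 + 1/6 + 1/18 = (2 + 9 + 3)/54 = 14/54 = 7/27 per hour.
Time = 1 ÷ (7/27) = 27/7 hours.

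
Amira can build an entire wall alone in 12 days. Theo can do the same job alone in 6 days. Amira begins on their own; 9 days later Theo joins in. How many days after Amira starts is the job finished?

In the first 9 days Amira alone does 9/12 = 3/4 of the job, leaving 1/4.
Once everyone is working, combined rate: 1/12 + 1/6 = (1 + 2)/12 = 3/12 = 1/4 per day.
Remaining 1/4 at 1/4 per day takes 1 day.
Total from the start = 9 + 1 = 10 days.

10 days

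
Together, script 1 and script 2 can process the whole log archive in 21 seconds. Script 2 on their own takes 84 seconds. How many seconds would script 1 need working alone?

28 seconds

Combined rate is 1/21 per second.
Known contribution: 1/84 per second.
So script 1's rate is 1/21 − 1/84 = 1/28, meaning 28 seconds alone.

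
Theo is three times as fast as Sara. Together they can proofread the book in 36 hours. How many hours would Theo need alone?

Let Sara's rate be r; then Theo's rate is 3r, so together (3 + 1)r = 4r = 1/36.
Thus r = 1/144 per hour.
Sara alone: 144 hours; Theo alone: 48 hours.

48 hours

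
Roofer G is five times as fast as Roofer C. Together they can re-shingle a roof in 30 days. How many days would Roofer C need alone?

180 days

Let Roofer C's rate be r; then Roofer G's rate is 5r, so together (5 + 1)r = 6r = 1/30.
Thus r = 1/180 per day.
Roofer C alone: 180 days; Roofer G alone: 36 days.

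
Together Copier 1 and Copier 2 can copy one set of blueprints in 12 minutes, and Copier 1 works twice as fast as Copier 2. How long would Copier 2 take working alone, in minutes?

36 minutes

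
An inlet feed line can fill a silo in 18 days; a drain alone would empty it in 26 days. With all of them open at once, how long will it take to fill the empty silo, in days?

117/2 days

Net rate = 1/18 − 1/26 = (13 − 9)/234 = 4/234 = 2/117 per day.
Filling time = 1 ÷ (2/117) = 117/2 days.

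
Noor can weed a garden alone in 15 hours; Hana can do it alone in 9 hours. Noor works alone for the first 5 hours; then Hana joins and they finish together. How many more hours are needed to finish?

15/4 hours

In 5 hours Noor does 5/15 = 1/3 of the job, leaving 2/3.
Noor and Hana together work at 8/45 per hour, so finishing takes 2/3 ÷ 8/45 = 15/4 hours.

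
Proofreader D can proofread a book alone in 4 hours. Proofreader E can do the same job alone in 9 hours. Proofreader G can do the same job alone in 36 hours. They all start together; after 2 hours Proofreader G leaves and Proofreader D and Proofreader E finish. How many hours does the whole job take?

In the first 2 hours the combined rate is 7/18, so 7/9 of the job is done, leaving 2/9.
After Proofreader G leaves the rate is 13/36 per hour; the remaining 2/9 takes 8/13 hours.
Total = 2 + 8/13 = 34/13 hours.

34/13 hours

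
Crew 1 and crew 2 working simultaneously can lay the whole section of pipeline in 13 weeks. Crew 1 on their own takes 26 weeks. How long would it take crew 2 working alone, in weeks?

Combined rate is 1/13 per week.
Known contribution: 1/26 per week.
So crew 2's rate is 1/13 − 1/26 = 1/26, meaning 26 weeks alone.

26 weeks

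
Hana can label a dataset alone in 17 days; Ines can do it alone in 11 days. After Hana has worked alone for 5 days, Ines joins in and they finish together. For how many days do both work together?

33/7 days

In 5 days Hana does 5/17 of the job, leaving 12/17.
Hana and Ines together work at 28/187 per day, so finishing takes 12/17 ÷ 28/187 = 33/7 days.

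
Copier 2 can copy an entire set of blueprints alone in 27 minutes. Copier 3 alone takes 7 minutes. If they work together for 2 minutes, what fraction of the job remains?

Combined rate: 1/27 + 1/7 = (7 + 27)/189 = 34/189 per minute.
In 2 minutes they complete 2·34/189 = 68/189 of the job.
So 121/189 remains.

121/189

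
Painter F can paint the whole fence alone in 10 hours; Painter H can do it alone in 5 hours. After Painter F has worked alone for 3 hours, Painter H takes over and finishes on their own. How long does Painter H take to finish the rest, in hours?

7/2 hours

In 3 hours Painter F does 3/10 of the job, leaving 7/10.
Painter H works at 1/5 per hour, so finishing takes 7/10 ÷ 1/5 = 7/2 hours.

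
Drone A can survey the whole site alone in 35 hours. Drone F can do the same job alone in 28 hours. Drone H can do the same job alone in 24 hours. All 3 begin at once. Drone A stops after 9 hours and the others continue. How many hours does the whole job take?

In the first 9 hours the combined rate is 89/840, so 267/280 of the job is done, leaving 13/280.
After Drone A leaves the rate is 13/168 per hour; the remaining 13/280 takes 3/5 hours.
Total = 9 + 3/5 = 48/5 hours.

48/5 hours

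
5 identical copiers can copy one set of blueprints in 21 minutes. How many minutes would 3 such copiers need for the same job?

Total work is 5·21 = 105 copier-minutes.
With 3 copiers: 105/3 = 35 minutes.

35 minutes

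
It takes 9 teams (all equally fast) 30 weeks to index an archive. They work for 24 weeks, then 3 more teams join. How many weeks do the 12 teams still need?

9/2 weeks

One team does 1/270 of the job per week.
After 24 weeks with 9 teams, 4/5 is done (1/5 left).
With 12 teams the rate is 12/270 = 2/45, so the rest takes 1/5 ÷ 2/45 = 9/2 weeks.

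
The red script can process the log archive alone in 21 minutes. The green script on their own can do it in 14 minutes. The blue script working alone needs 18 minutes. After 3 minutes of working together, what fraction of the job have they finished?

11/21

Combined rate: 1/21 + 1/14 + 1/18 = (6 + 9 + 7)/126 = 22/126 = 11/63 per minute.
In 3 minutes they complete 3·11/63 = 11/21 of the job.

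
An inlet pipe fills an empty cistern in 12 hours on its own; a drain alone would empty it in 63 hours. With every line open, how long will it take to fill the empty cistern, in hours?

252/17 hours

Net rate = 1/12 − 1/63 = (21 − 4)/252 = 17/252 per hour.
Filling time = 1 ÷ (17/252) = 252/17 hours.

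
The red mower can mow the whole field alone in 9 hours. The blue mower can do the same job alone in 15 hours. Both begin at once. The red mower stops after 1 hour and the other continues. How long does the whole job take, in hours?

40/3 hours

In the first 1 hour the combined rate is 8/45, so 8/45 of the job is done, leaving 37/45.
After the red mower leaves the rate is 1/15 per hour; the remaining 37/45 takes 37/3 hours.
Total = 1 + 37/3 = 40/3 hours.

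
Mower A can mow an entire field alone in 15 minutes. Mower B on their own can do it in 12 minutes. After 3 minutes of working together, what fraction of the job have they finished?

Combined rate: 1/15 + 1/12 = (4 + 5)/60 = 9/60 = 3/20 per minute.
In 3 minutes they complete 3·3/20 = 9/20 of the job.

9/20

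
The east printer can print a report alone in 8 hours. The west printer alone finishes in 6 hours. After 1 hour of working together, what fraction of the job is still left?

17/24

Combined rate: 1/8 + 1/6 = (3 + 4)/24 = 7/24 per hour.
In 1 hour they complete 1·7/24 = 7/24 of the job.
So 17/24 remains.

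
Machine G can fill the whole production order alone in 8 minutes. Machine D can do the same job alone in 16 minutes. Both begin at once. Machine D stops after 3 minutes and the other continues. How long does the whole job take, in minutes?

In the first 3 minutes the combined rate is 3/16, so 9/16 of the job is done, leaving 7/16.
After machine D leaves the rate is 1/8 per minute; the remaining 7/16 takes 7/2 minutes.
Total = 3 + 7/2 = 13/2 minutes.

13/2 minutes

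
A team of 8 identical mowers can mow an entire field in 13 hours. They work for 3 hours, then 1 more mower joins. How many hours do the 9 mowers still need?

80/9 hours

One mower does 1/104 of the job per hour.
After 3 hours with 8 mowers, 3/13 is done (10/13 left).
With 9 mowers the rate is 9/104, so the rest takes 10/13 ÷ 9/104 = 80/9 hours.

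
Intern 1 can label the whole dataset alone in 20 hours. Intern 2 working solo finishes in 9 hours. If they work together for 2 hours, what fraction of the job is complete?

29/90

Combined rate: 1/20 + 1/9 = (9 + 20)/180 = 29/180 per hour.
In 2 hours they complete 2·29/180 = 29/90 of the job.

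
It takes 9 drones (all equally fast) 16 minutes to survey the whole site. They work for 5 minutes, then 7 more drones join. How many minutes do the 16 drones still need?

99/16 minutes

One drone does 1/144 of the job per minute.
After 5 minutes with 9 drones, 5/16 is done (11/16 left).
With 16 drones the rate is 16/144 = 1/9, so the rest takes 11/16 ÷ 1/9 = 99/16 minutes.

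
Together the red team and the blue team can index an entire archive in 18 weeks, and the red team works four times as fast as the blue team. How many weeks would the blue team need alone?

90 weeks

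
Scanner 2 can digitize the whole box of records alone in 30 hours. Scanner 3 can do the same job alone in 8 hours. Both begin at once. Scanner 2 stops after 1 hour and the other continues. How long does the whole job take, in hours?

116/15 hours

In the first 1 hour the combined rate is 19/120, so 19/120 of the job is done, leaving 101/120.
After Scanner 2 leaves the rate is 1/8 per hour; the remaining 101/120 takes 101/15 hours.
Total = 1 + 101/15 = 116/15 hours.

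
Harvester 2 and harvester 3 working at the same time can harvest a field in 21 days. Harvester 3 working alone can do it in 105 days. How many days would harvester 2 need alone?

Combined rate is 1/21 per day.
Known contribution: 1/105 per day.
So harvester 2's rate is 1/21 − 1/105 = 4/105, meaning 105/4 days alone.

105/4 days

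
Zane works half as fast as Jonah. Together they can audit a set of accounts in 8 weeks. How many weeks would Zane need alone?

24 weeks

Let Jonah's rate be r; then Zane's rate is (1/2)r, so together (1/2 + 1)r = (3/2)r = 1/8.
Thus r = 1/12 per week.
Jonah alone: 12 weeks; Zane alone: 24 weeks.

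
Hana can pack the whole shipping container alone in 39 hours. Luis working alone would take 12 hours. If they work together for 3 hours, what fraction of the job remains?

Combined rate: 1/39 + 1/12 = (4 + 13)/156 = 17/156 per hour.
In 3 hours they complete 3·17/156 = 17/52 of the job.
So 35/52 remains.

35/52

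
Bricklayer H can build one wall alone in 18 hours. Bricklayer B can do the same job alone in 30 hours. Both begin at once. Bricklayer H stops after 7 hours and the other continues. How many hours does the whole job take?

55/3 hours

In the first 7 hours the combined rate is 4/45, so 28/45 of the job is done, leaving 17/45.
After Bricklayer H leaves the rate is 1/30 per hour; the remaining 17/45 takes 34/3 hours.
Total = 7 + 34/3 = 55/3 hours.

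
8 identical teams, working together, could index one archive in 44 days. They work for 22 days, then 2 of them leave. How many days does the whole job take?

One team does 1/352 of the job per day.
After 22 days with 8 teams, 1/2 is done (1/2 left).
With 6 teams the rate is 6/352 = 3/176, so the rest takes 1/2 ÷ 3/176 = 88/3 days.
Total = 22 + 88/3 = 154/3 days.

154/3 days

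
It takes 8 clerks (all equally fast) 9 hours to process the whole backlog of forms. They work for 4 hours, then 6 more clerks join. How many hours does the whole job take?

48/7 hours

One clerk does 1/72 of the job per hour.
After 4 hours with 8 clerks, 4/9 is done (5/9 left).
With 14 clerks the rate is 14/72 = 7/36, so the rest takes 5/9 ÷ 7/36 = 20/7 hours.
Total = 4 + 20/7 = 48/7 hours.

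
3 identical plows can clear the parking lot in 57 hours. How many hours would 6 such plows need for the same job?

Total work is 3·57 = 171 plow-hours.
With 6 plows: 171/6 = 57/2 hours.

57/2 hours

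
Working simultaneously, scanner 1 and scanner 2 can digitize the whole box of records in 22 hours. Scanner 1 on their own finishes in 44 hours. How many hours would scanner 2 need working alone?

44 hours

Combined rate is 1/22 per hour.
Known contribution: 1/44 per hour.
So scanner 2's rate is 1/22 − 1/44 = 1/44, meaning 44 hours alone.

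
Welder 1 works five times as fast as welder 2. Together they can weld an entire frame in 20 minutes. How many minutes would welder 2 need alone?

Let welder 2's rate be r; then welder 1's rate is 5r, so together (5 + 1)r = 6r = 1/20.
Thus r = 1/120 per minute.
Welder 2 alone: 120 minutes; welder 1 alone: 24 minutes.

120 minutes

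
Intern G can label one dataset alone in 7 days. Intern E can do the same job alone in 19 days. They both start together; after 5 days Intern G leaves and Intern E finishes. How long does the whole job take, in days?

In the first 5 days the combined rate is 26/133, so 130/133 of the job is done, leaving 3/133.
After Intern G leaves the rate is 1/19 per day; the remaining 3/133 takes 3/7 days.
Total = 5 + 3/7 = 38/7 days.

38/7 days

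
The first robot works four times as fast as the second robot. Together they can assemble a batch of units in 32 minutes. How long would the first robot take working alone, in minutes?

Let the second robot's rate be r; then the first robot's rate is 4r, so together (4 + 1)r = 5r = 1/32.
Thus r = 1/160 per minute.
The second robot alone: 160 minutes; the first robot alone: 40 minutes.

40 minutes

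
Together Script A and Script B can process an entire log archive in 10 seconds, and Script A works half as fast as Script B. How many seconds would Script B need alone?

15 seconds

Let Script B's rate be r; then Script A's rate is (1/2)r, so together (1/2 + 1)r = (3/2)r = 1/10.
Thus r = 1/15 per second.
Script B alone: 15 seconds; Script A alone: 30 seconds.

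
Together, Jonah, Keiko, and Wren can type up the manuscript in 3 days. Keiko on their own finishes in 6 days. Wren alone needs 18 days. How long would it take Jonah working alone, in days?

Combined rate is 1/3 per day.
Known contribution: 1/6 + 1/18 = (3 + 1)/18 = 4/18 = 2/9 per day.
So Jonah's rate is 1/3 − 2/9 = 1/9, meaning 9 days alone.

9 days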